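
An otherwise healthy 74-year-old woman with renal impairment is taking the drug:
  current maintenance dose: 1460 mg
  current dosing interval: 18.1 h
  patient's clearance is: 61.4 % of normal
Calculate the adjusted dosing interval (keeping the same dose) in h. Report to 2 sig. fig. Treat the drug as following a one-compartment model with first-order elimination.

29 h

To keep the same average steady-state level, dosing rate must scale with clearance.
CL ratio = 61.4 / 100 = 0.6140
New interval (same dose) = 18.1 / 0.6140 = 29.48 h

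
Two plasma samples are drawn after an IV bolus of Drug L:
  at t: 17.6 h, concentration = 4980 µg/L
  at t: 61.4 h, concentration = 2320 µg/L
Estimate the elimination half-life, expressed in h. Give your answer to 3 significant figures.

39.7 h

k = ln(C₁/C₂) / (t₂ − t₁) = ln(4980/2320) / (61.4 − 17.6)
  = 0.7639 / 43.80 = 0.01744 h⁻¹
t½ = ln2 / k = 0.693147 / 0.01744 = 39.74 h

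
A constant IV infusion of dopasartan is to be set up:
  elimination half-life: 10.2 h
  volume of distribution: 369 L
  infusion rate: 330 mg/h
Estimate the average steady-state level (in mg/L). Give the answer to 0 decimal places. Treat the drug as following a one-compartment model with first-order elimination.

13 mg/L

k = ln2 / t½ = 0.693147 / 10.2 = 0.06796 h⁻¹
CL = k × Vd = 0.06796 × 369 = 25.08 L/h
At steady state Css = R₀ / CL = 330 / 25.08 = 13.16 mg/L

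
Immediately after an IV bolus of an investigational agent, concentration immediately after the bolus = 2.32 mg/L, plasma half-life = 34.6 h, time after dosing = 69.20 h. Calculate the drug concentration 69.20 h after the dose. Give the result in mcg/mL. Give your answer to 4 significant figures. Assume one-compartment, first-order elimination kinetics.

k = ln2 / t½ = 0.693147 / 34.6 = 0.02003 h⁻¹
t / t½ = 69.20 / 34.6 = 2 half-lives
C = C₀ × (1/2)^2 = 2.320 × 0.2500 = 0.5800 mg/L
(0.5800 mg/L = 0.5800 mcg/mL)

0.5800 mcg/mL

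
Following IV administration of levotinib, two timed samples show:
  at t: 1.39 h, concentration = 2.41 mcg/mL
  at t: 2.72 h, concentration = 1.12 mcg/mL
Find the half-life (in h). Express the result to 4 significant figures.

k = ln(C₁/C₂) / (t₂ − t₁) = ln(2.41/1.12) / (2.72 − 1.39)
  = 0.7663 / 1.330 = 0.5762 h⁻¹
t½ = ln2 / k = 0.693147 / 0.5762 = 1.203 h

1.203 h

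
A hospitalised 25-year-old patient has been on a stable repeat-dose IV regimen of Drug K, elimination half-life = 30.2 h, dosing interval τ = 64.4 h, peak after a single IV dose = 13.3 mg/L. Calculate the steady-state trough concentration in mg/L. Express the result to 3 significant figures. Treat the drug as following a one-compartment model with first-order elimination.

3.93 mg/L

k = ln2 / t½ = 0.693147 / 30.2 = 0.02295 h⁻¹
e^(−kτ) = e^(−0.02295 × 64.4) = 0.2281
Accumulation ratio R = 1 / (1 − e^(−kτ)) = 1 / (1 − 0.2281) = 1.296
Steady-state trough = C₀ × R × e^(−kτ) = 13.3 × 1.296 × 0.2281 = 3.932 mg/L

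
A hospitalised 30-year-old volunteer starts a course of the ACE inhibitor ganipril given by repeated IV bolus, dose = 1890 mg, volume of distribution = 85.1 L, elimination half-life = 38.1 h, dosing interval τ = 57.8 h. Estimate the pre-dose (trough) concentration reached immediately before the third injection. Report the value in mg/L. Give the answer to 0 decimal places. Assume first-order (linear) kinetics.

C₀ per dose = Dose / Vd = 1890 / 85.1 = 22.21 mg/L
k = ln2 / t½ = 0.693147 / 38.1 = 0.01819 h⁻¹
Fraction remaining after one interval: r = e^(−kτ) = e^(−0.01819 × 57.8) = 0.3495
Before dose 3, 2 doses have been given (aged 1τ, 2τ).
C_trough = C₀ × (r + r²) = 22.21 × (0.3495 + 0.1222) = 10.48 mg/L

10 mg/L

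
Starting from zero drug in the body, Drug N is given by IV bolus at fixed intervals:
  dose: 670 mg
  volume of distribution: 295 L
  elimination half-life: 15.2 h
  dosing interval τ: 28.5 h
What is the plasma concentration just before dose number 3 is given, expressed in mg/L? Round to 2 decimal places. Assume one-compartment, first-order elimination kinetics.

C₀ per dose = Dose / Vd = 670 / 295 = 2.271 mg/L
k = ln2 / t½ = 0.693147 / 15.2 = 0.04560 h⁻¹
Fraction remaining after one interval: r = e^(−kτ) = e^(−0.04560 × 28.5) = 0.2726
Before dose 3, 2 doses have been given (aged 1τ, 2τ).
C_trough = C₀ × (r + r²) = 2.271 × (0.2726 + 0.07431) = 0.7878 mg/L

0.79 mg/L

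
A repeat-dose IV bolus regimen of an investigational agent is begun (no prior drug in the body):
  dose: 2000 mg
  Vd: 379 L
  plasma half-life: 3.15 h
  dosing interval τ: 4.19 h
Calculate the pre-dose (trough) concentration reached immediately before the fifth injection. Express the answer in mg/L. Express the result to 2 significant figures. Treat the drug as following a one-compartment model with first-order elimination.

C₀ per dose = Dose / Vd = 2000 / 379 = 5.277 mg/L
k = ln2 / t½ = 0.693147 / 3.15 = 0.2200 h⁻¹
Fraction remaining after one interval: r = e^(−kτ) = e^(−0.2200 × 4.19) = 0.3978
Before dose 5, 4 doses have been given (aged 1τ, 2τ, 3τ, 4τ).
C_trough = C₀ × (r + r² + … + r^4) = C₀ × r(1−r^4)/(1−r)
        = 5.277 × 0.3978 × (1 − 0.02504) / (1 − 0.3978) = 3.399 mg/L

3.4 mg/L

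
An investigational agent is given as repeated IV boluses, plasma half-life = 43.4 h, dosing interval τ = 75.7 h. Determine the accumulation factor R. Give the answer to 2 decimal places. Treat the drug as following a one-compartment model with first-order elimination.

1.43

k = ln2 / t½ = 0.693147 / 43.4 = 0.01597 h⁻¹
e^(−kτ) = e^(−0.01597 × 75.7) = 0.2985
Accumulation ratio R = 1 / (1 − e^(−kτ)) = 1 / (1 − 0.2985) = 1.426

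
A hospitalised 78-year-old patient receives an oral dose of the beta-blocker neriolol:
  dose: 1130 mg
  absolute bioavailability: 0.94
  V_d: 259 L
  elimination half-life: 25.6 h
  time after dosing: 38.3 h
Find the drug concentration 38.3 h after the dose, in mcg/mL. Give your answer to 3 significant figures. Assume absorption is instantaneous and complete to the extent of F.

Amount reaching circulation = F × Dose = 0.94 × 1130 = 1062 mg
C₀ = F·Dose / Vd = 1062 / 259 = 4.100 mg/L
k = ln2 / t½ = 0.693147 / 25.6 = 0.02708 h⁻¹
C = C₀ · e^(−k·t) = 4.100 × e^(−0.02708 × 38.3)
  = 4.100 × 0.3545 = 1.453 mg/L
(1.453 mg/L = 1.453 mcg/mL)

1.45 mcg/mL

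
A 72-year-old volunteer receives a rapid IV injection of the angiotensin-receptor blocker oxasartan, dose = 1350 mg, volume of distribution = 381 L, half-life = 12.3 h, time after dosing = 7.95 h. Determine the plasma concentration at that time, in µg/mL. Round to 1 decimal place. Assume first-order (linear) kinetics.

C₀ = Dose / Vd = 1350 / 381 = 3.543 mg/L
k = ln2 / t½ = 0.693147 / 12.3 = 0.05635 h⁻¹
C = C₀ · e^(−k·t) = 3.543 × e^(−0.05635 × 7.95)
  = 3.543 × 0.6389 = 2.264 mg/L
(2.264 mg/L = 2.264 µg/mL)

2.3 µg/mL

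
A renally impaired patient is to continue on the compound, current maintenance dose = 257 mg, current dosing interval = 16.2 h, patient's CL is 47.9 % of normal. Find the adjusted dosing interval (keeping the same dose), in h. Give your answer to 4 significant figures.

33.82 h

To keep the same average steady-state level, dosing rate must scale with clearance.
CL ratio = 47.9 / 100 = 0.4790
New interval (same dose) = 16.2 / 0.4790 = 33.82 h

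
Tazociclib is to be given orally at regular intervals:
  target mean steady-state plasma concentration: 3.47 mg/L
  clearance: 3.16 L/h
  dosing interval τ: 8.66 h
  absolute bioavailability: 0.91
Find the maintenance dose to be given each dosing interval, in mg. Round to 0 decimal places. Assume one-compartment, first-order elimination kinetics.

104 mg

At steady state, F × (Dose/τ) = Css × CL.
Dose = Css × CL × τ / F = 3.47 × 3.160 × 8.66 / 0.91 = 104.4 mg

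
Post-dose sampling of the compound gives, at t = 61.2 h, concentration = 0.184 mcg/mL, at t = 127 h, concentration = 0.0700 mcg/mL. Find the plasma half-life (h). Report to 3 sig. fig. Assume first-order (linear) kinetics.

47.2 h

k = ln(C₁/C₂) / (t₂ − t₁) = ln(0.184/0.0700) / (127 − 61.2)
  = 0.9664 / 65.80 = 0.01469 h⁻¹
t½ = ln2 / k = 0.693147 / 0.01469 = 47.18 h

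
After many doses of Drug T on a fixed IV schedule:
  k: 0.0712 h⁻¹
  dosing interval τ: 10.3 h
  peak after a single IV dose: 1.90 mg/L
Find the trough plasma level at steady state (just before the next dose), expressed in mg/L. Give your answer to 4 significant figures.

1.756 mg/L

e^(−kτ) = e^(−0.07120 × 10.3) = 0.4803
Accumulation ratio R = 1 / (1 − e^(−kτ)) = 1 / (1 − 0.4803) = 1.924
Steady-state trough = C₀ × R × e^(−kτ) = 1.90 × 1.924 × 0.4803 = 1.756 mg/L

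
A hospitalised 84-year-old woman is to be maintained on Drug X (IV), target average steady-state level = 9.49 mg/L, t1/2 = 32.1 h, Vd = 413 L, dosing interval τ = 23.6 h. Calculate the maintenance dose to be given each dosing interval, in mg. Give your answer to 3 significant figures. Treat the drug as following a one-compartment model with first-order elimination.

k = ln2 / t½ = 0.693147 / 32.1 = 0.02159 h⁻¹
CL = k × Vd = 0.02159 × 413 = 8.917 L/h
At steady state, Dose/τ = Css × CL.
Dose = Css × CL × τ = 9.49 × 8.917 × 23.6 = 1997 mg

2000 mg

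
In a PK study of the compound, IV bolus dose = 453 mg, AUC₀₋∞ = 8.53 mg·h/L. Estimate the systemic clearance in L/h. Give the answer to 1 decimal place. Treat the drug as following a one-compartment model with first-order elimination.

53.1 L/h

CL = Dose / AUC = 453 / 8.53 = 53.11 L/h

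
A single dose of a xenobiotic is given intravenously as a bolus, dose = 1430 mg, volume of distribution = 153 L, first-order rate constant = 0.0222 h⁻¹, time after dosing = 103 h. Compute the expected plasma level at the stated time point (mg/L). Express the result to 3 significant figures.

C₀ = Dose / Vd = 1430 / 153 = 9.346 mg/L
C = C₀ · e^(−k·t) = 9.346 × e^(−0.02220 × 103)
  = 9.346 × 0.1016 = 0.9496 mg/L

0.950 mg/L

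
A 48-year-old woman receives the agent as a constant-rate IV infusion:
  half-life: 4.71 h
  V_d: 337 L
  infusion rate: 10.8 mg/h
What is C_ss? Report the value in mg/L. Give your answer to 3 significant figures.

0.218 mg/L

k = ln2 / t½ = 0.693147 / 4.71 = 0.1472 h⁻¹
CL = k × Vd = 0.1472 × 337 = 49.61 L/h
At steady state Css = R₀ / CL = 10.8 / 49.61 = 0.2177 mg/L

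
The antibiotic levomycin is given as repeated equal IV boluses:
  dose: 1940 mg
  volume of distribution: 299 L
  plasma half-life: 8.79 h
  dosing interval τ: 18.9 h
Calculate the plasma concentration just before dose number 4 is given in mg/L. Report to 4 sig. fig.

1.865 mg/L

C₀ per dose = Dose / Vd = 1940 / 299 = 6.488 mg/L
k = ln2 / t½ = 0.693147 / 8.79 = 0.07886 h⁻¹
Fraction remaining after one interval: r = e^(−kτ) = e^(−0.07886 × 18.9) = 0.2253
Before dose 4, 3 doses have been given (aged 1τ, 2τ, 3τ).
C_trough = C₀ × (r + r² + … + r^3) = C₀ × r(1−r^3)/(1−r)
        = 6.488 × 0.2253 × (1 − 0.01144) / (1 − 0.2253) = 1.865 mg/L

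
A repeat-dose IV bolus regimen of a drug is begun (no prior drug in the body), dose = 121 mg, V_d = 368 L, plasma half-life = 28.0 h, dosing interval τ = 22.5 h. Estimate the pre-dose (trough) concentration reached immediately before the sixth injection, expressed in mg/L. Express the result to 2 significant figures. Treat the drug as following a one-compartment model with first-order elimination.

0.41 mg/L

C₀ per dose = Dose / Vd = 121 / 368 = 0.3288 mg/L
k = ln2 / t½ = 0.693147 / 28.0 = 0.02476 h⁻¹
Fraction remaining after one interval: r = e^(−kτ) = e^(−0.02476 × 22.5) = 0.5729
Before dose 6, 5 doses have been given (aged 1τ, 2τ, 3τ, 4τ, 5τ).
C_trough = C₀ × (r + r² + … + r^5) = C₀ × r(1−r^5)/(1−r)
        = 0.3288 × 0.5729 × (1 − 0.06172) / (1 − 0.5729) = 0.4138 mg/L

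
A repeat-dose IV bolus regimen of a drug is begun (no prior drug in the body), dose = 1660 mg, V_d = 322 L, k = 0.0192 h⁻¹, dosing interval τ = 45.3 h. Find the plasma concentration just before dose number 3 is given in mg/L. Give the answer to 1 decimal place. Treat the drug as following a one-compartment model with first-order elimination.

C₀ per dose = Dose / Vd = 1660 / 322 = 5.155 mg/L
Fraction remaining after one interval: r = e^(−kτ) = e^(−0.01920 × 45.3) = 0.4191
Before dose 3, 2 doses have been given (aged 1τ, 2τ).
C_trough = C₀ × (r + r²) = 5.155 × (0.4191 + 0.1756) = 3.066 mg/L

3.1 mg/L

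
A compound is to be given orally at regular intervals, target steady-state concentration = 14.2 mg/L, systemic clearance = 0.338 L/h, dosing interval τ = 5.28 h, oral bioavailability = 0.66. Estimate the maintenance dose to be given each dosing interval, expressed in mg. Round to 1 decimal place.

At steady state, F × (Dose/τ) = Css × CL.
Dose = Css × CL × τ / F = 14.2 × 0.3380 × 5.28 / 0.66 = 38.40 mg

38.4 mg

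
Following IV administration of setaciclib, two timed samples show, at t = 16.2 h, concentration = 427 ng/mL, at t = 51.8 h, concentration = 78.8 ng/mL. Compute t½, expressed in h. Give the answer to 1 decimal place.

14.6 h

k = ln(C₁/C₂) / (t₂ − t₁) = ln(427/78.8) / (51.8 − 16.2)
  = 1.690 / 35.60 = 0.04747 h⁻¹
t½ = ln2 / k = 0.693147 / 0.04747 = 14.60 h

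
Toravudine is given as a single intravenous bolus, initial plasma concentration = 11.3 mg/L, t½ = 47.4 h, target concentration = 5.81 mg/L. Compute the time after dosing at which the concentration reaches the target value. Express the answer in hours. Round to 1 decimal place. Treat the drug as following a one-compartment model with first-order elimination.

45.5 h

k = ln2 / t½ = 0.693147 / 47.4 = 0.01462 h⁻¹
t = ln(C₀ / C) / k = ln(11.30 / 5.81) / 0.01462
  = ln(1.945) / 0.01462 = 0.6653 / 0.01462 = 45.51 h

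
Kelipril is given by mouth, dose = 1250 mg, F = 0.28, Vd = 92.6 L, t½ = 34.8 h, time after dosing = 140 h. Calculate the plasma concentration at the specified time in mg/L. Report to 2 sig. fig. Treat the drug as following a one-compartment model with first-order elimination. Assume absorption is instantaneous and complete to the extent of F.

0.23 mg/L

Amount reaching circulation = F × Dose = 0.28 × 1250 = 350.0 mg
C₀ = F·Dose / Vd = 350.0 / 92.6 = 3.780 mg/L
k = ln2 / t½ = 0.693147 / 34.8 = 0.01992 h⁻¹
C = C₀ · e^(−k·t) = 3.780 × e^(−0.01992 × 140)
  = 3.780 × 0.06149 = 0.2324 mg/L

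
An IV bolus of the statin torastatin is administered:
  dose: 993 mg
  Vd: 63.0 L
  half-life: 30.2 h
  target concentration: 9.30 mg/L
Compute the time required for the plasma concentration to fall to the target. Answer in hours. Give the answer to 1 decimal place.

23.0 h

C₀ = Dose / Vd = 993.0 / 63.0 = 15.76 mg/L
k = ln2 / t½ = 0.693147 / 30.2 = 0.02295 h⁻¹
t = ln(C₀ / C) / k = ln(15.76 / 9.30) / 0.02295
  = ln(1.695) / 0.02295 = 0.5277 / 0.02295 = 22.99 h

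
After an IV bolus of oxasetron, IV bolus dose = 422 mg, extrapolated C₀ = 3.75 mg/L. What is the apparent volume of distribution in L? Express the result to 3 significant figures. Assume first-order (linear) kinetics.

113 L

Vd = Dose / C₀ = 422.0 / 3.75 = 112.5 L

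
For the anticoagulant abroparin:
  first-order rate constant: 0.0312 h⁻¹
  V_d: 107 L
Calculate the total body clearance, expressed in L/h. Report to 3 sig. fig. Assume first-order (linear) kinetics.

CL = k × Vd = 0.0312 × 107 = 3.338 L/h

3.34 L/h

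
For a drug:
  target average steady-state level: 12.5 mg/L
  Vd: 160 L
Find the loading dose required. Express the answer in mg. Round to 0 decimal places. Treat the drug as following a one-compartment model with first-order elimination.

2000 mg

LD = Css × Vd = 12.5 × 160 = 2000 mg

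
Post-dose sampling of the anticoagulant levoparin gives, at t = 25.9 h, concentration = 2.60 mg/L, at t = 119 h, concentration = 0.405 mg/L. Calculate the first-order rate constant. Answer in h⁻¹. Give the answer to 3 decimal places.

0.020 h⁻¹

k = ln(C₁/C₂) / (t₂ − t₁) = ln(2.60/0.405) / (119 − 25.9)
  = 1.859 / 93.10 = 0.01997 h⁻¹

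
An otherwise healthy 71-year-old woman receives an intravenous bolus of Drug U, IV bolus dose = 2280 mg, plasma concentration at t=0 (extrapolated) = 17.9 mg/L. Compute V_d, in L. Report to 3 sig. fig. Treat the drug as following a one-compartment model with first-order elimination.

Vd = Dose / C₀ = 2280 / 17.9 = 127.4 L

127 L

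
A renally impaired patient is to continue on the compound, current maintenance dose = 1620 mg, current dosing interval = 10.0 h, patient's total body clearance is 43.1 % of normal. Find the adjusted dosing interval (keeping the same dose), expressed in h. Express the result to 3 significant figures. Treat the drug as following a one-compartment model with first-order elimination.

To keep the same average steady-state level, dosing rate must scale with clearance.
CL ratio = 43.1 / 100 = 0.4310
New interval (same dose) = 10.0 / 0.4310 = 23.20 h

23.2 h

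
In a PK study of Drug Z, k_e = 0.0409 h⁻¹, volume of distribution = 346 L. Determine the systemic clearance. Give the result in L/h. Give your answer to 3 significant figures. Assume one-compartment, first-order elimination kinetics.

CL = k × Vd = 0.0409 × 346 = 14.15 L/h

14.2 L/h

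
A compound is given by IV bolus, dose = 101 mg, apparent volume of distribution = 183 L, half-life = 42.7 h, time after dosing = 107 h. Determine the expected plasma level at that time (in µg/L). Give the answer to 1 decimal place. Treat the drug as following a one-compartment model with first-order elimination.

97.2 µg/L

C₀ = Dose / Vd = 101.0 / 183 = 0.5519 mg/L
k = ln2 / t½ = 0.693147 / 42.7 = 0.01623 h⁻¹
C = C₀ · e^(−k·t) = 0.5519 × e^(−0.01623 × 107)
  = 0.5519 × 0.1761 = 0.09719 mg/L
Convert: 0.09719 mg/L × 1000 = 97.19 µg/L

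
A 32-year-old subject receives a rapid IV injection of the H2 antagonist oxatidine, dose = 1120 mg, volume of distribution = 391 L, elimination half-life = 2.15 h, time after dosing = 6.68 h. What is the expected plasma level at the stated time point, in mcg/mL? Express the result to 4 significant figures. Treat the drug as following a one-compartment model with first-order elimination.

0.3325 mcg/mL

C₀ = Dose / Vd = 1120 / 391 = 2.864 mg/L
k = ln2 / t½ = 0.693147 / 2.15 = 0.3224 h⁻¹
C = C₀ · e^(−k·t) = 2.864 × e^(−0.3224 × 6.68)
  = 2.864 × 0.1161 = 0.3325 mg/L
(0.3325 mg/L = 0.3325 mcg/mL)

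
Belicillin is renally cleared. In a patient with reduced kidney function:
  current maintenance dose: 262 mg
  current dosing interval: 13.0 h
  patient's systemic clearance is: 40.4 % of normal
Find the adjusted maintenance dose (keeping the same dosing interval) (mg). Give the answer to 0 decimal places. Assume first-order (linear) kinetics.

To keep the same average steady-state level, dosing rate must scale with clearance.
CL ratio = 40.4 / 100 = 0.4040
New dose (same interval) = 262 × 0.4040 = 105.8 mg

106 mg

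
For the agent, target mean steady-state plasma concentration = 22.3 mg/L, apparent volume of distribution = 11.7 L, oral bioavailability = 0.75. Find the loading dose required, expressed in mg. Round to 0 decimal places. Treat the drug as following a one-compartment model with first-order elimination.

348 mg

LD = Css × Vd / F = 22.3 × 11.7 / 0.75 = 347.9 mg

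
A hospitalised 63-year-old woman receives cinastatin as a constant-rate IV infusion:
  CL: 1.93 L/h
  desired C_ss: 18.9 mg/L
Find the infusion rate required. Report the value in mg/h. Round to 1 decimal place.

At steady state, infusion rate R₀ = Css × CL = 18.9 × 1.930 = 36.48 mg/h

36.5 mg/h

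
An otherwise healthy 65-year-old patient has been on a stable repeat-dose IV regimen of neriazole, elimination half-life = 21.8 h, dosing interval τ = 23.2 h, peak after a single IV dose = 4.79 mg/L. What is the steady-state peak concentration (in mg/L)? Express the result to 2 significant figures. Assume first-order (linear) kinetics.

k = ln2 / t½ = 0.693147 / 21.8 = 0.03180 h⁻¹
e^(−kτ) = e^(−0.03180 × 23.2) = 0.4782
Accumulation ratio R = 1 / (1 − e^(−kτ)) = 1 / (1 − 0.4782) = 1.916
Steady-state peak = C₀ × R = 4.79 × 1.916 = 9.178 mg/L

9.2 mg/L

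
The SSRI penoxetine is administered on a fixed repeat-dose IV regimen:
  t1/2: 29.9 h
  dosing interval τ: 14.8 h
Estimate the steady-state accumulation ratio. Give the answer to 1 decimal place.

3.4

k = ln2 / t½ = 0.693147 / 29.9 = 0.02318 h⁻¹
e^(−kτ) = e^(−0.02318 × 14.8) = 0.7096
Accumulation ratio R = 1 / (1 − e^(−kτ)) = 1 / (1 − 0.7096) = 3.444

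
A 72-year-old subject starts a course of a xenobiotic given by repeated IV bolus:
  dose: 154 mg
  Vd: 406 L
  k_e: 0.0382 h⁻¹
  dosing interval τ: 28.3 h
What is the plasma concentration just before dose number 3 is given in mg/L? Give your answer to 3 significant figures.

0.172 mg/L

C₀ per dose = Dose / Vd = 154 / 406 = 0.3793 mg/L
Fraction remaining after one interval: r = e^(−kτ) = e^(−0.03820 × 28.3) = 0.3392
Before dose 3, 2 doses have been given (aged 1τ, 2τ).
C_trough = C₀ × (r + r²) = 0.3793 × (0.3392 + 0.1151) = 0.1723 mg/L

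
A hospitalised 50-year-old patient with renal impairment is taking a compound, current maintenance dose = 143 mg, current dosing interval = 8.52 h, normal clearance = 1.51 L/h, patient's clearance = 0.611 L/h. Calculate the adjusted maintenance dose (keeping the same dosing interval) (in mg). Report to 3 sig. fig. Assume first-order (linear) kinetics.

57.9 mg

To keep the same average steady-state level, dosing rate must scale with clearance.
CL ratio = 0.611 / 1.51 = 0.4046
New dose (same interval) = 143 × 0.4046 = 57.86 mg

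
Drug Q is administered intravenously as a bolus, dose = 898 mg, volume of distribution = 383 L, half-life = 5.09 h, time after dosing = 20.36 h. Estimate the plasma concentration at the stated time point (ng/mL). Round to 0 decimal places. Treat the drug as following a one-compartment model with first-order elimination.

C₀ = Dose / Vd = 898.0 / 383 = 2.345 mg/L
k = ln2 / t½ = 0.693147 / 5.09 = 0.1362 h⁻¹
t / t½ = 20.36 / 5.09 = 4 half-lives
C = C₀ × (1/2)^4 = 2.345 × 0.06250 = 0.1466 mg/L
Convert: 0.1466 mg/L × 1000 = 146.6 ng/mL

147 ng/mL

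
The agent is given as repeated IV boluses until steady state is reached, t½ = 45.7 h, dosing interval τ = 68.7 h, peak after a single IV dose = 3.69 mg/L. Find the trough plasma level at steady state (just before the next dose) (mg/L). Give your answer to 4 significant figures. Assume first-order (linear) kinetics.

2.011 mg/L

k = ln2 / t½ = 0.693147 / 45.7 = 0.01517 h⁻¹
e^(−kτ) = e^(−0.01517 × 68.7) = 0.3527
Accumulation ratio R = 1 / (1 − e^(−kτ)) = 1 / (1 − 0.3527) = 1.545
Steady-state trough = C₀ × R × e^(−kτ) = 3.69 × 1.545 × 0.3527 = 2.011 mg/L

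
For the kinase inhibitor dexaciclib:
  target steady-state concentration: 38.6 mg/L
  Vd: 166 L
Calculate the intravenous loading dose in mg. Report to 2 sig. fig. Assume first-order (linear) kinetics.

6400 mg

LD = Css × Vd = 38.6 × 166 = 6408 mg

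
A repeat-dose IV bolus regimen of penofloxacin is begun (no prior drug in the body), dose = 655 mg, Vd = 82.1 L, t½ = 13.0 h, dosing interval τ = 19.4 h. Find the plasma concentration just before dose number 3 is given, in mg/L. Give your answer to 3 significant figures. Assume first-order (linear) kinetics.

3.84 mg/L

C₀ per dose = Dose / Vd = 655 / 82.1 = 7.978 mg/L
k = ln2 / t½ = 0.693147 / 13.0 = 0.05332 h⁻¹
Fraction remaining after one interval: r = e^(−kτ) = e^(−0.05332 × 19.4) = 0.3554
Before dose 3, 2 doses have been given (aged 1τ, 2τ).
C_trough = C₀ × (r + r²) = 7.978 × (0.3554 + 0.1263) = 3.843 mg/L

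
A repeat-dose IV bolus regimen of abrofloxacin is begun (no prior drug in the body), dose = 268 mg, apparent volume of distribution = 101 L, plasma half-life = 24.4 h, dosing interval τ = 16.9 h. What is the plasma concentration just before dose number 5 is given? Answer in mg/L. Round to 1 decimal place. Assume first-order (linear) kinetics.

3.7 mg/L

C₀ per dose = Dose / Vd = 268 / 101 = 2.653 mg/L
k = ln2 / t½ = 0.693147 / 24.4 = 0.02841 h⁻¹
Fraction remaining after one interval: r = e^(−kτ) = e^(−0.02841 × 16.9) = 0.6187
Before dose 5, 4 doses have been given (aged 1τ, 2τ, 3τ, 4τ).
C_trough = C₀ × (r + r² + … + r^4) = C₀ × r(1−r^4)/(1−r)
        = 2.653 × 0.6187 × (1 − 0.1465) / (1 − 0.6187) = 3.674 mg/L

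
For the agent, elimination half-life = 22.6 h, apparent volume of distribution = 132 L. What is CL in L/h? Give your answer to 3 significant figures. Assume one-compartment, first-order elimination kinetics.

k = ln2 / t½ = 0.693147 / 22.6 = 0.03067 h⁻¹
CL = k × Vd = 0.03067 × 132 = 4.048 L/h

4.05 L/h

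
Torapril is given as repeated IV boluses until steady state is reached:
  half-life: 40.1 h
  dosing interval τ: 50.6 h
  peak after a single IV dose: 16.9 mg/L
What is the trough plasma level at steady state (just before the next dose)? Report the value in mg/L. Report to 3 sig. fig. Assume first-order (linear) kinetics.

12.1 mg/L

k = ln2 / t½ = 0.693147 / 40.1 = 0.01729 h⁻¹
e^(−kτ) = e^(−0.01729 × 50.6) = 0.4169
Accumulation ratio R = 1 / (1 − e^(−kτ)) = 1 / (1 − 0.4169) = 1.715
Steady-state trough = C₀ × R × e^(−kτ) = 16.9 × 1.715 × 0.4169 = 12.08 mg/L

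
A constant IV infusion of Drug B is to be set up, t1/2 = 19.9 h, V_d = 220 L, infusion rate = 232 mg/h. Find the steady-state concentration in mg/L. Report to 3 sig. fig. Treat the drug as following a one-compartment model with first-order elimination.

30.3 mg/L

k = ln2 / t½ = 0.693147 / 19.9 = 0.03483 h⁻¹
CL = k × Vd = 0.03483 × 220 = 7.663 L/h
At steady state Css = R₀ / CL = 232 / 7.663 = 30.28 mg/L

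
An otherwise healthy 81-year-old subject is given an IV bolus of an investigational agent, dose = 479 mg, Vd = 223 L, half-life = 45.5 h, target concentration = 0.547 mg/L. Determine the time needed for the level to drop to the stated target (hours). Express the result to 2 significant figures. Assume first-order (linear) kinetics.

C₀ = Dose / Vd = 479.0 / 223 = 2.148 mg/L
k = ln2 / t½ = 0.693147 / 45.5 = 0.01523 h⁻¹
t = ln(C₀ / C) / k = ln(2.148 / 0.547) / 0.01523
  = ln(3.927) / 0.01523 = 1.368 / 0.01523 = 89.82 h

90 h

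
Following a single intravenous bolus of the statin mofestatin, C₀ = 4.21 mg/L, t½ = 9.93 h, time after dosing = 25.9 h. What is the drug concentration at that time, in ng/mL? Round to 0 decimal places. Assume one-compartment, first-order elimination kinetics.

690 ng/mL

k = ln2 / t½ = 0.693147 / 9.93 = 0.06980 h⁻¹
C = C₀ · e^(−k·t) = 4.210 × e^(−0.06980 × 25.9)
  = 4.210 × 0.1640 = 0.6904 mg/L
Convert: 0.6904 mg/L × 1000 = 690.4 ng/mL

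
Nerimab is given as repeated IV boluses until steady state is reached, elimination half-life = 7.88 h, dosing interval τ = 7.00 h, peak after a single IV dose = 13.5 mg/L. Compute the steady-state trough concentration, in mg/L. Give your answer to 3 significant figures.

15.9 mg/L

k = ln2 / t½ = 0.693147 / 7.88 = 0.08796 h⁻¹
e^(−kτ) = e^(−0.08796 × 7.00) = 0.5403
Accumulation ratio R = 1 / (1 − e^(−kτ)) = 1 / (1 − 0.5403) = 2.175
Steady-state trough = C₀ × R × e^(−kτ) = 13.5 × 2.175 × 0.5403 = 15.86 mg/L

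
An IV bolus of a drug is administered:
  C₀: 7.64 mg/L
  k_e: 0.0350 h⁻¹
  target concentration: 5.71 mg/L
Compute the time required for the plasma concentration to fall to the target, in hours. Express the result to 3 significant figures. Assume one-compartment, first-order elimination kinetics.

8.32 h

t = ln(C₀ / C) / k = ln(7.640 / 5.71) / 0.03500
  = ln(1.338) / 0.03500 = 0.2912 / 0.03500 = 8.320 h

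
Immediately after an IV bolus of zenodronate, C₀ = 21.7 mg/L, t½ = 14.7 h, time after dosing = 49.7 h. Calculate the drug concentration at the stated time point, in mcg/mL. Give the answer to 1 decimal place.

2.1 mcg/mL

k = ln2 / t½ = 0.693147 / 14.7 = 0.04715 h⁻¹
C = C₀ · e^(−k·t) = 21.70 × e^(−0.04715 × 49.7)
  = 21.70 × 0.09601 = 2.083 mg/L
(2.083 mg/L = 2.083 mcg/mL)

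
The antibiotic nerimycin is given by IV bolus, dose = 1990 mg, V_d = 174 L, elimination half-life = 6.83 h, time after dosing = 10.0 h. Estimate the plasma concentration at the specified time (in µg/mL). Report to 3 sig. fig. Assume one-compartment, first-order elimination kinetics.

4.15 µg/mL

C₀ = Dose / Vd = 1990 / 174 = 11.44 mg/L
k = ln2 / t½ = 0.693147 / 6.83 = 0.1015 h⁻¹
C = C₀ · e^(−k·t) = 11.44 × e^(−0.1015 × 10.0)
  = 11.44 × 0.3624 = 4.146 mg/L
(4.146 mg/L = 4.146 µg/mL)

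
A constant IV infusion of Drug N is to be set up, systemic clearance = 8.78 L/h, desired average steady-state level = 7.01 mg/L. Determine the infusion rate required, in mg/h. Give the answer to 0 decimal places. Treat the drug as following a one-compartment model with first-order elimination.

62 mg/h

At steady state, infusion rate R₀ = Css × CL = 7.01 × 8.780 = 61.55 mg/h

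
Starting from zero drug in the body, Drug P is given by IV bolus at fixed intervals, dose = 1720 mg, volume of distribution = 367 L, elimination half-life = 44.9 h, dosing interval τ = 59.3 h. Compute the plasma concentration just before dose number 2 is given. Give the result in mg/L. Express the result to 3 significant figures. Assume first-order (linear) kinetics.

C₀ per dose = Dose / Vd = 1720 / 367 = 4.687 mg/L
k = ln2 / t½ = 0.693147 / 44.9 = 0.01544 h⁻¹
Fraction remaining after one interval: r = e^(−kτ) = e^(−0.01544 × 59.3) = 0.4003
Before dose 2, 1 dose has been given (aged 1τ).
C_trough = C₀ × r = 4.687 × 0.4003 = 1.876 mg/L

1.88 mg/L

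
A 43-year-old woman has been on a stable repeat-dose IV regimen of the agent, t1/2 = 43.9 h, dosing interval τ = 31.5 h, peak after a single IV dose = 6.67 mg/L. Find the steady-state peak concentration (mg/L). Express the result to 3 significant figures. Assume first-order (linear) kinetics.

k = ln2 / t½ = 0.693147 / 43.9 = 0.01579 h⁻¹
e^(−kτ) = e^(−0.01579 × 31.5) = 0.6081
Accumulation ratio R = 1 / (1 − e^(−kτ)) = 1 / (1 − 0.6081) = 2.552
Steady-state peak = C₀ × R = 6.67 × 2.552 = 17.02 mg/L

17.0 mg/L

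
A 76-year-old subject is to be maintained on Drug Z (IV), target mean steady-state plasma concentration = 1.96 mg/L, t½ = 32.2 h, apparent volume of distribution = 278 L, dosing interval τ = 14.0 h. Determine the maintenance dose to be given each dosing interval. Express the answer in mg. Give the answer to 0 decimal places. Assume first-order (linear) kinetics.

k = ln2 / t½ = 0.693147 / 32.2 = 0.02153 h⁻¹
CL = k × Vd = 0.02153 × 278 = 5.985 L/h
At steady state, Dose/τ = Css × CL.
Dose = Css × CL × τ = 1.96 × 5.985 × 14.0 = 164.2 mg

164 mg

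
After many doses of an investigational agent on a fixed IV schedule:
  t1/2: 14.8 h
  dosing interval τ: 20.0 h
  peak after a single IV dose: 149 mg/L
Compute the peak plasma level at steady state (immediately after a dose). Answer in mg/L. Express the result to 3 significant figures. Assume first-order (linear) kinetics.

245 mg/L

k = ln2 / t½ = 0.693147 / 14.8 = 0.04683 h⁻¹
e^(−kτ) = e^(−0.04683 × 20.0) = 0.3920
Accumulation ratio R = 1 / (1 − e^(−kτ)) = 1 / (1 − 0.3920) = 1.645
Steady-state peak = C₀ × R = 149 × 1.645 = 245.1 mg/L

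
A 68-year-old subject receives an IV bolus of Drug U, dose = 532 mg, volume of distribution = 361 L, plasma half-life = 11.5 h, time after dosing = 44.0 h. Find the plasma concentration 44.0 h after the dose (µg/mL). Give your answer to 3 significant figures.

C₀ = Dose / Vd = 532.0 / 361 = 1.474 mg/L
k = ln2 / t½ = 0.693147 / 11.5 = 0.06027 h⁻¹
C = C₀ · e^(−k·t) = 1.474 × e^(−0.06027 × 44.0)
  = 1.474 × 0.07052 = 0.1039 mg/L
(0.1039 mg/L = 0.1039 µg/mL)

0.104 µg/mL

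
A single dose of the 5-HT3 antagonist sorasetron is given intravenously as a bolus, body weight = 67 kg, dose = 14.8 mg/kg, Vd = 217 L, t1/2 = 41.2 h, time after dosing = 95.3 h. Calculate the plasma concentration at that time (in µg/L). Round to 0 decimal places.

Total dose = 14.8 × 67 = 991.6 mg
C₀ = Dose / Vd = 991.6 / 217 = 4.570 mg/L
k = ln2 / t½ = 0.693147 / 41.2 = 0.01682 h⁻¹
C = C₀ · e^(−k·t) = 4.570 × e^(−0.01682 × 95.3)
  = 4.570 × 0.2013 = 0.9199 mg/L
Convert: 0.9199 mg/L × 1000 = 919.9 µg/L

920 µg/L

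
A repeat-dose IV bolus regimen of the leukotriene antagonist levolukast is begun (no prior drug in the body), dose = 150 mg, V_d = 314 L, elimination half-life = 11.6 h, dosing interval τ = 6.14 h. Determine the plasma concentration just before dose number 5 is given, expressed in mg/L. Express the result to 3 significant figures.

0.829 mg/L

C₀ per dose = Dose / Vd = 150 / 314 = 0.4777 mg/L
k = ln2 / t½ = 0.693147 / 11.6 = 0.05975 h⁻¹
Fraction remaining after one interval: r = e^(−kτ) = e^(−0.05975 × 6.14) = 0.6929
Before dose 5, 4 doses have been given (aged 1τ, 2τ, 3τ, 4τ).
C_trough = C₀ × (r + r² + … + r^4) = C₀ × r(1−r^4)/(1−r)
        = 0.4777 × 0.6929 × (1 − 0.2305) / (1 − 0.6929) = 0.8294 mg/L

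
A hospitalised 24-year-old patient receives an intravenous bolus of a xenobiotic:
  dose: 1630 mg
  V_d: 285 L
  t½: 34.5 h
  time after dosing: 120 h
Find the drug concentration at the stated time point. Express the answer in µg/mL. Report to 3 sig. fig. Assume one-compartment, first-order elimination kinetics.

C₀ = Dose / Vd = 1630 / 285 = 5.719 mg/L
k = ln2 / t½ = 0.693147 / 34.5 = 0.02009 h⁻¹
C = C₀ · e^(−k·t) = 5.719 × e^(−0.02009 × 120)
  = 5.719 × 0.08974 = 0.5132 mg/L
(0.5132 mg/L = 0.5132 µg/mL)

0.513 µg/mL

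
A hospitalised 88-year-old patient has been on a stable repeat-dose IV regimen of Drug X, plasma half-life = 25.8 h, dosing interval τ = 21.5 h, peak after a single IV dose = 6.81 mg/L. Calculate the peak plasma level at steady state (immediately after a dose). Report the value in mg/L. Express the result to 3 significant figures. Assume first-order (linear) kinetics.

k = ln2 / t½ = 0.693147 / 25.8 = 0.02687 h⁻¹
e^(−kτ) = e^(−0.02687 × 21.5) = 0.5612
Accumulation ratio R = 1 / (1 − e^(−kτ)) = 1 / (1 − 0.5612) = 2.279
Steady-state peak = C₀ × R = 6.81 × 2.279 = 15.52 mg/L

15.5 mg/L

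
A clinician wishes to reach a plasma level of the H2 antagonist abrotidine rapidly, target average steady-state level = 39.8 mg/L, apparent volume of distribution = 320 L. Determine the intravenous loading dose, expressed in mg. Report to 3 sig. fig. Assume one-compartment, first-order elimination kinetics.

12700 mg

LD = Css × Vd = 39.8 × 320 = 12740 mg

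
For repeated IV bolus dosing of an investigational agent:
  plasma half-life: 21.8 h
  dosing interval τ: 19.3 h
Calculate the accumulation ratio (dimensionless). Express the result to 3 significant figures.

k = ln2 / t½ = 0.693147 / 21.8 = 0.03180 h⁻¹
e^(−kτ) = e^(−0.03180 × 19.3) = 0.5413
Accumulation ratio R = 1 / (1 − e^(−kτ)) = 1 / (1 − 0.5413) = 2.180

2.18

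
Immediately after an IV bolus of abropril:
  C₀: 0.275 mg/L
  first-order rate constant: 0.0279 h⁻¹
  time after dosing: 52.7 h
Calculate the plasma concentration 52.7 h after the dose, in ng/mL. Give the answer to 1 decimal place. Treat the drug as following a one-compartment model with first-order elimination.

C = C₀ · e^(−k·t) = 0.2750 × e^(−0.02790 × 52.7)
  = 0.2750 × 0.2298 = 0.06320 mg/L
Convert: 0.06320 mg/L × 1000 = 63.20 ng/mL

63.2 ng/mL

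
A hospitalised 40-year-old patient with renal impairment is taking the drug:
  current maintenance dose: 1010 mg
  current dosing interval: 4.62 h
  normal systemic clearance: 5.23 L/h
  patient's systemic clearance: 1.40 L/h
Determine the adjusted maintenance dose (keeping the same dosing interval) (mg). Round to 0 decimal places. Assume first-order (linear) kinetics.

To keep the same average steady-state level, dosing rate must scale with clearance.
CL ratio = 1.40 / 5.23 = 0.2677
New dose (same interval) = 1010 × 0.2677 = 270.4 mg

270 mg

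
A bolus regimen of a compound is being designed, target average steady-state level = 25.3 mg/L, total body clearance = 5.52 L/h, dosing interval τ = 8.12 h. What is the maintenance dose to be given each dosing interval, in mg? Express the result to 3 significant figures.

At steady state, Dose/τ = Css × CL.
Dose = Css × CL × τ = 25.3 × 5.520 × 8.12 = 1134 mg

1130 mg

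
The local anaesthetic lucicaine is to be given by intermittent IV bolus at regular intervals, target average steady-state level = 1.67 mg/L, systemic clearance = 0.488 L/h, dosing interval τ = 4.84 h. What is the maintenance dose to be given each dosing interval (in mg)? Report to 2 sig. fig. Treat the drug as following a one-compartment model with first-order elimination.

At steady state, Dose/τ = Css × CL.
Dose = Css × CL × τ = 1.67 × 0.4880 × 4.84 = 3.944 mg

3.9 mg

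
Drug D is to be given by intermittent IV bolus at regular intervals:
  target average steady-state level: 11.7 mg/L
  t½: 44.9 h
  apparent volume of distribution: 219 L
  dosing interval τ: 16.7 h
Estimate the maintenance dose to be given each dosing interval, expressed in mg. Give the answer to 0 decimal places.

661 mg

k = ln2 / t½ = 0.693147 / 44.9 = 0.01544 h⁻¹
CL = k × Vd = 0.01544 × 219 = 3.381 L/h
At steady state, Dose/τ = Css × CL.
Dose = Css × CL × τ = 11.7 × 3.381 × 16.7 = 660.6 mg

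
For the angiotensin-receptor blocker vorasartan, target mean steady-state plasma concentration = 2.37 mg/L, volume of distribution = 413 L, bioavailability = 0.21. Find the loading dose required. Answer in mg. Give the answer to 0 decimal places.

LD = Css × Vd / F = 2.37 × 413 / 0.21 = 4661 mg

4661 mg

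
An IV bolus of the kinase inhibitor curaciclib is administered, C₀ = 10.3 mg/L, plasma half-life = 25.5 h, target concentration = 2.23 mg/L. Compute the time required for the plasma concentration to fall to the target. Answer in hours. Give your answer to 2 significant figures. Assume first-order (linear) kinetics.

k = ln2 / t½ = 0.693147 / 25.5 = 0.02718 h⁻¹
t = ln(C₀ / C) / k = ln(10.30 / 2.23) / 0.02718
  = ln(4.619) / 0.02718 = 1.530 / 0.02718 = 56.29 h

56 h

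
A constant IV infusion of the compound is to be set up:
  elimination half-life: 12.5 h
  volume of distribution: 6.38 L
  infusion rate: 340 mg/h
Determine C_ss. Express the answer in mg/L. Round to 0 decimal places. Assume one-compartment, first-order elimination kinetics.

k = ln2 / t½ = 0.693147 / 12.5 = 0.05545 h⁻¹
CL = k × Vd = 0.05545 × 6.38 = 0.3538 L/h
At steady state Css = R₀ / CL = 340 / 0.3538 = 961.0 mg/L

961 mg/L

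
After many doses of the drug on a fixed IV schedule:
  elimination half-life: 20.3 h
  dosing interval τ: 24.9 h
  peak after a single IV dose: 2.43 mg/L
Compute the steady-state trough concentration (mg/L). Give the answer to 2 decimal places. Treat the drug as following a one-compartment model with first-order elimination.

k = ln2 / t½ = 0.693147 / 20.3 = 0.03415 h⁻¹
e^(−kτ) = e^(−0.03415 × 24.9) = 0.4273
Accumulation ratio R = 1 / (1 − e^(−kτ)) = 1 / (1 − 0.4273) = 1.746
Steady-state trough = C₀ × R × e^(−kτ) = 2.43 × 1.746 × 0.4273 = 1.813 mg/L

1.81 mg/L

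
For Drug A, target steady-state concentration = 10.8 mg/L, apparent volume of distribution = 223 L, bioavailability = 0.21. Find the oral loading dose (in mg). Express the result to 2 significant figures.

11000 mg

LD = Css × Vd / F = 10.8 × 223 / 0.21 = 11470 mg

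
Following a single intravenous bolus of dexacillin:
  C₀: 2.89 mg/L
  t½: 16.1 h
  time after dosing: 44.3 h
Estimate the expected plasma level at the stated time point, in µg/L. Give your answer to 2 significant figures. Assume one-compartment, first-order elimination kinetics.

k = ln2 / t½ = 0.693147 / 16.1 = 0.04305 h⁻¹
C = C₀ · e^(−k·t) = 2.890 × e^(−0.04305 × 44.3)
  = 2.890 × 0.1485 = 0.4292 mg/L
Convert: 0.4292 mg/L × 1000 = 429.2 µg/L

430 µg/L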